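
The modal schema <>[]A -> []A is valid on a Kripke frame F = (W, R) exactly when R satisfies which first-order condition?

the Euclidean property: forall x forall y forall z (Rxy & Rxz -> Ryz)

This is frame-equivalent to ◇A → □◇A (substitute ¬A for A and contrapose).
Suppose ◇A→□◇A is valid. Take Rxy, Rxz and set V(A)={y}. Then ◇A at x, so □◇A at x, so ◇A at z, so some w with Rzw has A; w=y, i.e. Rzy. By symmetry of the argument, Ryz.
Conversely, on a frame with the Euclidean property the schema holds at every world under every valuation.
So the correspondent is the Euclidean property.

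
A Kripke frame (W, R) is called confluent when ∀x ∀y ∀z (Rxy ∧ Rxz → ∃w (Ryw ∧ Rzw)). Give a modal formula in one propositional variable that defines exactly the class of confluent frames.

◇□p → □◇p

The condition is convergence. The .2 schema ◇□p → □◇p defines it.
Suppose ◇□p→□◇p is valid. Take Rxy, Rxz and set V(p)={w : Ryw}. Then □p at y so ◇□p at x, so □◇p at x, so ◇p at z, giving w with Rzw and Ryw.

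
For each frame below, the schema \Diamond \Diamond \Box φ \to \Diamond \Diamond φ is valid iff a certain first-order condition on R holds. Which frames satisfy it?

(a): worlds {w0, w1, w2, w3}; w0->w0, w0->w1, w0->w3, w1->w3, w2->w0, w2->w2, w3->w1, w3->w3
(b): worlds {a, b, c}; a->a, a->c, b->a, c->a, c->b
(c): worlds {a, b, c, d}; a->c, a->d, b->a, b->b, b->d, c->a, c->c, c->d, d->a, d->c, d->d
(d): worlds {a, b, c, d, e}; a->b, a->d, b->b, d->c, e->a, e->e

Frame correspondent (Sahlqvist): \forall x \forall y (x R^2 y \to \exists w (yRw \wedge x R^2 w)) — i.e. a generalized confluence (Geach) condition.
(a): ✓.
(b): ✓.
(c): ✓.
(d): fails — aR²c but no w with cRw and aR²w.
Valid on: (a), (b), (c).

(a), (b), (c)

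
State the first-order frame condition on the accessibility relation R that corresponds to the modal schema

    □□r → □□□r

This is a Sahlqvist (Geach-type) schema ◇^0□^2r → □^3◇^0r.
Minimal-valuation argument: fix x; take any y with xR^0y and any z with xR^3z. Set V(r) to the set of worlds R-reachable from y in exactly 2 steps. Then □^2r holds at y, so the antecedent holds at x; validity forces ◇^0r at z, giving a w with zR^0w and yR^2w.
First-order correspondent: ∀x ∀z (xR³z → ∃w (xR²w ∧ z = w)).

∀x ∀z (xR³z → ∃w (xR²w ∧ z = w))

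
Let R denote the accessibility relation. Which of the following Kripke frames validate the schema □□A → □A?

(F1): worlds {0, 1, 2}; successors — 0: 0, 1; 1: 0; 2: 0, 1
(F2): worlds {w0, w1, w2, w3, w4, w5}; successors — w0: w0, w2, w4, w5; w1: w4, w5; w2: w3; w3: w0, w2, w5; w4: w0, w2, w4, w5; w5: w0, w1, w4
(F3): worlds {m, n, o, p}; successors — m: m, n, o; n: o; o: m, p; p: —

(F1)

This is the axiom for density; its first-order frame correspondent is ∀x ∀y (Rxy → ∃z (Rxz ∧ Rzy)).
(F1): condition met.
(F2): fails — Rw5w1 but no z with Rw5z and Rzw1.
(F3): fails — Rop but no z with Roz and Rzp.
Valid on: (F1).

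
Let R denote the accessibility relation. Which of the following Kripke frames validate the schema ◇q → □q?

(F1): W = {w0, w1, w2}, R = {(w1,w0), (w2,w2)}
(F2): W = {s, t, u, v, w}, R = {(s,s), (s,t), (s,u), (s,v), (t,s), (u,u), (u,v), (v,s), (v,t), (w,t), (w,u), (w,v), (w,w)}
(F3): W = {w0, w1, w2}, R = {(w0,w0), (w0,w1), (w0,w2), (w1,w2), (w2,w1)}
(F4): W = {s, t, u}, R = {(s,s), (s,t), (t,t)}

The schema corresponds to partial functionality: ∀x ∀y ∀z (Rxy ∧ Rxz → y = z).
(F1): satisfies the condition.
(F2): fails — s sees both s and t.
(F3): fails — w0 sees both w0 and w1.
(F4): fails — s sees both s and t.
Valid on: (F1).

(F1)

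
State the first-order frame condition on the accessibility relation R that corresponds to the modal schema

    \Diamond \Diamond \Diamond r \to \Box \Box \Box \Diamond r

\forall x \forall y \forall z ((x R^3 y \wedge x R^3 z) \to \exists w (y = w \wedge zRw))

This is a Sahlqvist (Geach-type) schema ◇^3□^0r → □^3◇^1r.
First-order correspondent: \forall x \forall y \forall z ((x R^3 y \wedge x R^3 z) \to \exists w (y = w \wedge zRw)).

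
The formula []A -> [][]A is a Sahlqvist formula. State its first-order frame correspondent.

transitivity: forall x forall y forall z (Rxy & Ryz -> Rxz)

Suppose □A→□□A is valid. Take Rxy, Ryz and set V(A)={w : Rxw}. Then □A at x, so □□A at x, so □A at y, so A at z, i.e. Rxz.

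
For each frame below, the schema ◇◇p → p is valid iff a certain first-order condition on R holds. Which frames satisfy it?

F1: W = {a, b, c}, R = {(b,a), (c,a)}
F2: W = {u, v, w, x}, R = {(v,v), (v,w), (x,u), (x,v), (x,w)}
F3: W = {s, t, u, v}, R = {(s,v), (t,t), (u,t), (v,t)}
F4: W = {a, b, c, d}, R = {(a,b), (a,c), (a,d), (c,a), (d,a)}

Frame correspondent (Sahlqvist): ∀x ∀y (xR²y → ∃w (y = w ∧ x = w)) — i.e. a generalized confluence (Geach) condition.
F1: condition met.
F2: fails — vR²w but w ≠ v.
F3: fails — sR²t but t ≠ s.
F4: fails — cR²b but b ≠ c.
Valid on: F1.

F1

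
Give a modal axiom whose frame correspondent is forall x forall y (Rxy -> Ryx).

The condition is symmetry. The B schema q → □◇q defines it.
Suppose q→□◇q is valid. Take Rxy and set V(q)={x}. Then q at x, so □◇q at x, so ◇q at y, so some z with Ryz has q; z=x, i.e. Ryx.

q → □◇q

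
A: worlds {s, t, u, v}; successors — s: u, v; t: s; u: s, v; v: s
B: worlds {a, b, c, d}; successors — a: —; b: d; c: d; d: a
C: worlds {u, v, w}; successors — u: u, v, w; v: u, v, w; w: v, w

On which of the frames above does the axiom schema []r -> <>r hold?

A, C

Frame correspondent (Sahlqvist): forall x exists y Rxy — i.e. seriality.
A: satisfies the condition.
B: fails — world a has no successor.
C: satisfies the condition.
Valid on: A, C.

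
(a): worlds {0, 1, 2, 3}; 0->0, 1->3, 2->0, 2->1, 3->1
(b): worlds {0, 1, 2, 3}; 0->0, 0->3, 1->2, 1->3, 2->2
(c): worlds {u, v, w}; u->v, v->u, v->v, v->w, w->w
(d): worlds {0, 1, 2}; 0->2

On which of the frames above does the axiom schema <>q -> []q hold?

The schema corresponds to partial functionality: forall x forall y forall z (Rxy & Rxz -> y = z).
(a): fails — 2 sees both 0 and 1.
(b): fails — 0 sees both 0 and 3.
(c): fails — v sees both u and v.
(d): satisfies the condition.
Valid on: (d).

(d)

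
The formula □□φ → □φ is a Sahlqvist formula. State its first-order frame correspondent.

density

Suppose □□φ→□φ is valid. Take Rxy and set V(φ)={w : xR²w}. Then □□φ at x, so □φ at x, so φ at y, i.e. ∃z(Rxz∧Rzy).
The converse is a direct semantic check.
Frame condition: ∀x ∀y (Rxy → ∃z (Rxz ∧ Rzy)).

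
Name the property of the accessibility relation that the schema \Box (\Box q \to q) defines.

Suppose □(□q→q) is valid. Take Rxy and set V(q)={w : Ryw}. Then at y, □q holds; since □(□q→q) at x, □q→q at y, so q at y, i.e. Ryy.
Conversely, on a frame with shift-reflexivity the schema holds at every world under every valuation.
So the correspondent is shift-reflexivity.

shift-reflexivity: \forall x \forall y (Rxy \to Ryy)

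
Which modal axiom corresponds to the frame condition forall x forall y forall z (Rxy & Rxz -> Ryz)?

This is the Euclidean property; the standard corresponding axiom is 5: ◇p → □◇p.
Suppose ◇p→□◇p is valid. Take Rxy, Rxz and set V(p)={y}. Then ◇p at x, so □◇p at x, so ◇p at z, so some w with Rzw has p; w=y, i.e. Rzy. By symmetry of the argument, Ryz.

◇p → □◇p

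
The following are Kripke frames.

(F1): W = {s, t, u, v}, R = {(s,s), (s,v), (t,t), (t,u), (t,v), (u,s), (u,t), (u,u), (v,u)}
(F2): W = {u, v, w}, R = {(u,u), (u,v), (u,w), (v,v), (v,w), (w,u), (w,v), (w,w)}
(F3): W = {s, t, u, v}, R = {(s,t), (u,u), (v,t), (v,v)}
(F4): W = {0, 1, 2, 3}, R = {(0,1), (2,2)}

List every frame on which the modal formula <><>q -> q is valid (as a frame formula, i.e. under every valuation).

Frame correspondent (Sahlqvist): forall x forall y (x R^2 y -> exists w (y = w & x = w)) — i.e. a generalized confluence (Geach) condition.
(F1): fails — sR²u but u ≠ s.
(F2): fails — uR²v but v ≠ u.
(F3): fails — vR²t but t ≠ v.
(F4): condition met.

(F4)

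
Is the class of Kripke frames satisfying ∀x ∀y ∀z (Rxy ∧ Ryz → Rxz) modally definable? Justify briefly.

Yes — defined by □q → □□q

The condition is transitivity. A defining modal formula is □q → □□q.
Suppose □q→□□q is valid. Take Rxy, Ryz and set V(q)={w : Rxw}. Then □q at x, so □□q at x, so □q at y, so q at z, i.e. Rxz.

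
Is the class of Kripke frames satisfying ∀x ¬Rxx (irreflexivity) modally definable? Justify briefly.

Any modally definable frame class is closed under surjective bounded morphisms.
The 2-cycle (worlds w0,w1 with w0→w1→w0) is irreflexive, and the map sending every world to a single reflexive point • is a surjective bounded morphism (forth: every edge maps to (•,•); back: every world has a successor). So any modal formula valid on the 2-cycle is also valid on the reflexive point, which is not irreflexive.
So the class is not modally definable.

No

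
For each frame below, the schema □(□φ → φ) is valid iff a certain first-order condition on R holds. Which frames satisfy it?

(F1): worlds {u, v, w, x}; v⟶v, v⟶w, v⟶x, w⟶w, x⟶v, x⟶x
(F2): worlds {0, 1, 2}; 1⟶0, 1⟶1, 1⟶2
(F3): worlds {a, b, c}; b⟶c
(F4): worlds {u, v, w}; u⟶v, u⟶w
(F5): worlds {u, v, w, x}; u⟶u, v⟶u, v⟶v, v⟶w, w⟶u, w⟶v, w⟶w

The schema corresponds to shift-reflexivity: ∀x ∀y (Rxy → Ryy).
(F1): satisfies the condition.
(F2): fails — R12 but not R22.
(F3): fails — Rbc but not Rcc.
(F4): fails — Ruv but not Rvv.
(F5): satisfies the condition.
Valid on: (F1), (F5).

(F1), (F5)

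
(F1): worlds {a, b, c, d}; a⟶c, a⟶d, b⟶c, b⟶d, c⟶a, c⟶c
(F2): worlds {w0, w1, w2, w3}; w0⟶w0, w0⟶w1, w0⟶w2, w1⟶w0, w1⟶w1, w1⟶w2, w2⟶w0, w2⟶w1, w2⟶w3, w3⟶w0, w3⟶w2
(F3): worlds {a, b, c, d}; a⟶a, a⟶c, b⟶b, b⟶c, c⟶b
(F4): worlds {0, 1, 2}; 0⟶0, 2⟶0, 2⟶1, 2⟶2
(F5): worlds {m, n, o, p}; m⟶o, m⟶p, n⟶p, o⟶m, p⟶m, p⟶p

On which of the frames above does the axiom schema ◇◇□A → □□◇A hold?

The schema corresponds to a generalized confluence (Geach) condition: ∀x ∀y ∀z ((xR²y ∧ xR²z) → ∃w (yRw ∧ zRw)).
(F1): fails — cR²a, cR²d but no w with aRw and dRw.
(F2): satisfies the condition.
(F3): fails — aR²a, aR²c but no w with aRw and cRw.
(F4): fails — 2R²0, 2R²1 but no w with 0Rw and 1Rw.
(F5): fails — pR²m, pR²o but no w with mRw and oRw.

(F2)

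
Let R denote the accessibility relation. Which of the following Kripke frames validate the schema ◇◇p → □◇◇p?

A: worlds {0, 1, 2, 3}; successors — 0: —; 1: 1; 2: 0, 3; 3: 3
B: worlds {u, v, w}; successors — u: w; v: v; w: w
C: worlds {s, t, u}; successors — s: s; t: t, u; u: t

This is the axiom for a generalized confluence (Geach) condition; its first-order frame correspondent is ∀x ∀y ∀z ((xR²y ∧ xRz) → ∃w (y = w ∧ zR²w)).
A: fails — 2R²3, 2R0 but no w with 3=w and 0R²w.
B: holds.
C: holds.
Valid on: B, C.

B, C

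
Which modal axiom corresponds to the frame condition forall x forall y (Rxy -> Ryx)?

This is symmetry; the standard corresponding axiom is B: ψ → □◇ψ.
Suppose ψ→□◇ψ is valid. Take Rxy and set V(ψ)={x}. Then ψ at x, so □◇ψ at x, so ◇ψ at y, so some z with Ryz has ψ; z=x, i.e. Ryx.

ψ → □◇ψ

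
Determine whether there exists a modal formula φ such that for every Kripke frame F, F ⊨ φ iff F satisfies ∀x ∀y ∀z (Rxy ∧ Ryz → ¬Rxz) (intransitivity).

If a class were modally definable it would be closed under surjective bounded morphisms (Goldblatt–Thomason).
The 5-cycle (worlds s,t,u,v,w with s→t→u→v→w→s) is intransitive. Mapping every world to a single reflexive point • is a surjective bounded morphism; the reflexive point is not intransitive (R••∧R•• but R••).
Hence intransitivity is not modally definable.

Not definable by any modal formula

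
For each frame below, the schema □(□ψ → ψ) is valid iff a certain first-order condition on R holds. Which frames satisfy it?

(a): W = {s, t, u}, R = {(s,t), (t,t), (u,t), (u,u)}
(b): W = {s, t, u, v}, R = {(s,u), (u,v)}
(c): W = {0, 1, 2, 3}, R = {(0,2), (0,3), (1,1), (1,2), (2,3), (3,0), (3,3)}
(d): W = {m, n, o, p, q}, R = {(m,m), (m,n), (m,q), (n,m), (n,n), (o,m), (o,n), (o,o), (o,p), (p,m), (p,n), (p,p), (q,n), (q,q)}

The schema corresponds to shift-reflexivity: ∀x ∀y (Rxy → Ryy).
(a): ✓.
(b): fails — Rsu but not Ruu.
(c): fails — R02 but not R22.
(d): ✓.
Valid on: (a), (d).

(a), (d)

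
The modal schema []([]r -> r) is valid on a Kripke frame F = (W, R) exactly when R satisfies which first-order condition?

This is the T□ axiom.
Its frame correspondent is shift-reflexivity — forall x forall y (Rxy -> Ryy).

shift-reflexivity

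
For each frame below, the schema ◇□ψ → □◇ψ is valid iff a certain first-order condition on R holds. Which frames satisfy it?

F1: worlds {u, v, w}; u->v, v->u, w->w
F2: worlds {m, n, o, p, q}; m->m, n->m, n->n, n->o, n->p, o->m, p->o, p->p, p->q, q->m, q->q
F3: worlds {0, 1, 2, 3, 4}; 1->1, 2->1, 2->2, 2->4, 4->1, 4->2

F1, F3

Frame correspondent (Sahlqvist): ∀x ∀y ∀z (Rxy ∧ Rxz → ∃w (Ryw ∧ Rzw)) — i.e. convergence.
F1: ✓.
F2: fails — Rno and Rnp but o and p have no common successor.
F3: ✓.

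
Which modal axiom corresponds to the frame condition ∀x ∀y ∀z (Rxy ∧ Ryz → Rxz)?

A defining formula is □q → □□q (the 4 axiom).
Suppose □q→□□q is valid. Take Rxy, Ryz and set V(q)={w : Rxw}. Then □q at x, so □□q at x, so □q at y, so q at z, i.e. Rxz.

□q → □□q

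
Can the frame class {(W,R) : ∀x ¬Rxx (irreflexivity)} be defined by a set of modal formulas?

No — not modally definable

Any modally definable frame class is closed under surjective bounded morphisms.
The 2-cycle (worlds w0,w1 with w0→w1→w0) is irreflexive, and the map sending every world to a single reflexive point • is a surjective bounded morphism (forth: every edge maps to (•,•); back: every world has a successor). So any modal formula valid on the 2-cycle is also valid on the reflexive point, which is not irreflexive.
So no modal formula (or set of formulas) defines exactly the irreflexive frames.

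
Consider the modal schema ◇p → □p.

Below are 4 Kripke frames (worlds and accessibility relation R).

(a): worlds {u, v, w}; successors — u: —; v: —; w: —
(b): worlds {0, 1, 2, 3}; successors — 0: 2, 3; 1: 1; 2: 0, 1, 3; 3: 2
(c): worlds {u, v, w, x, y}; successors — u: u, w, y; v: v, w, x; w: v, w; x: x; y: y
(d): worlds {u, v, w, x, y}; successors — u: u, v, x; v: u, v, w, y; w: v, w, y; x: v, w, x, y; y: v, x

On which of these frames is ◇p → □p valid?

The schema corresponds to partial functionality: ∀x ∀y ∀z (Rxy ∧ Rxz → y = z).
(a): ✓.
(b): fails — 0 sees both 2 and 3.
(c): fails — u sees both u and w.
(d): fails — u sees both u and v.

(a)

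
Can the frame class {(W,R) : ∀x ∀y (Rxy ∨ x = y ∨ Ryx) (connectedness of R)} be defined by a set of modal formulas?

Any modally definable frame class is closed under disjoint unions.
Take 4 disjoint single-world reflexive frames: each is trivially connected, but their disjoint union has 4 worlds with no edge between distinct components, so it is not connected.
So the class is not modally definable.

No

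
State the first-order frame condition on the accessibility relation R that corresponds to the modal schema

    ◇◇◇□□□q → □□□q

This is a Sahlqvist (Geach-type) schema ◇^3□^3q → □^3◇^0q.
Minimal-valuation argument: fix x; take any y with xR^3y and any z with xR^3z. Set V(q) to the set of worlds R-reachable from y in exactly 3 steps. Then □^3q holds at y, so the antecedent holds at x; validity forces ◇^0q at z, giving a w with zR^0w and yR^3w.
First-order correspondent: ∀x ∀y ∀z ((xR³y ∧ xR³z) → ∃w (yR³w ∧ z = w)).

∀x ∀y ∀z ((xR³y ∧ xR³z) → ∃w (yR³w ∧ z = w))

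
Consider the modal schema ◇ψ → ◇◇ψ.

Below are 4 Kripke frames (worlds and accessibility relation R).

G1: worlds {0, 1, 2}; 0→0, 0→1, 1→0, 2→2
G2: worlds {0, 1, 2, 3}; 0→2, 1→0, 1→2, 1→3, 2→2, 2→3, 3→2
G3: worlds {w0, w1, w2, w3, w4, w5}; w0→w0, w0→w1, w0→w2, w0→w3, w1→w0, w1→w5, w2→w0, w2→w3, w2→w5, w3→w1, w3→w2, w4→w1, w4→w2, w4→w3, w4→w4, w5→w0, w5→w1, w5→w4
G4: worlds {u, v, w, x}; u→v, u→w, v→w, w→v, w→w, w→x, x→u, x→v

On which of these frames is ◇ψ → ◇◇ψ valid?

G1

The schema corresponds to a generalized confluence (Geach) condition: ∀x ∀y (xRy → ∃w (y = w ∧ xR²w)).
G1: ✓.
G2: fails — 1R0 but no w with 0=w and 1R²w.
G3: fails — w1Rw5 but no w with w5=w and w1R²w.
G4: fails — xRu but no t with u=t and xR²t.
Valid on: G1.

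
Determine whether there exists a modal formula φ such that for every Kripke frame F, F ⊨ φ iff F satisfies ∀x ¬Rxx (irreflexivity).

Any modally definable frame class is closed under surjective bounded morphisms.
The 5-cycle (worlds 0,1,2,3,4 with 0→1→2→3→4→0) is irreflexive, and the map sending every world to a single reflexive point • is a surjective bounded morphism (forth: every edge maps to (•,•); back: every world has a successor). So any modal formula valid on the 5-cycle is also valid on the reflexive point, which is not irreflexive.
Hence irreflexivity is not modally definable.

Not definable by any modal formula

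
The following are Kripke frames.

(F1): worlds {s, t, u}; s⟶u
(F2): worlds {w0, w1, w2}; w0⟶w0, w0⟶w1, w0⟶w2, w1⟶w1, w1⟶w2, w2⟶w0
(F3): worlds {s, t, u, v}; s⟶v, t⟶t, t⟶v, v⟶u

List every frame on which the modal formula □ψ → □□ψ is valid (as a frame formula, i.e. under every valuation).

This is the axiom for transitivity; its first-order frame correspondent is ∀x ∀y ∀z (Rxy ∧ Ryz → Rxz).
(F1): ✓.
(F2): fails — Rw1w2 and Rw2w0 but not Rw1w0.
(F3): fails — Rsv and Rvu but not Rsu.

(F1)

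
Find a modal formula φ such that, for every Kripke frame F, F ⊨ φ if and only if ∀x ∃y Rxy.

This is seriality; the standard corresponding axiom is D: □p → ◇p.
Suppose □p→◇p is valid. At any x set V(p)=W. Then □p at x, so ◇p at x, so x has a successor.

□p → ◇p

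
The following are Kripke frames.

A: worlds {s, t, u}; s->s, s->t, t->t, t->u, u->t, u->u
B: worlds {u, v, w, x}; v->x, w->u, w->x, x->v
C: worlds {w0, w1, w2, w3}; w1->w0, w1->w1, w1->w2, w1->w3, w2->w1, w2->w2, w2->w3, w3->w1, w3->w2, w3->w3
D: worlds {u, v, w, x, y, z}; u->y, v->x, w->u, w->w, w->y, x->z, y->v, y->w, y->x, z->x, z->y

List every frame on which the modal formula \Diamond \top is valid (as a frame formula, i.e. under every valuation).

This is the axiom for seriality; its first-order frame correspondent is \forall x \exists y Rxy.
A: satisfies the condition.
B: fails — world u has no successor.
C: fails — world w0 has no successor.
D: satisfies the condition.

A, D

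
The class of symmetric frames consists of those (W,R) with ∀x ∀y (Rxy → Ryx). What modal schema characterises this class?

s → □◇s

The condition is symmetry. The B schema s → □◇s defines it.
Suppose s→□◇s is valid. Take Rxy and set V(s)={x}. Then s at x, so □◇s at x, so ◇s at y, so some z with Ryz has s; z=x, i.e. Ryx.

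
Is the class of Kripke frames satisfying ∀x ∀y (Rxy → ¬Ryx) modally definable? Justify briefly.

Any modally definable frame class is closed under surjective bounded morphisms.
The 3-cycle (worlds a,b,c with a→b→c→a) is asymmetric. Mapping every world to a single reflexive point • is a surjective bounded morphism, and the reflexive point is not asymmetric (R•• but asymmetry requires ¬R••).
Hence asymmetry is not modally definable.

Not modally definable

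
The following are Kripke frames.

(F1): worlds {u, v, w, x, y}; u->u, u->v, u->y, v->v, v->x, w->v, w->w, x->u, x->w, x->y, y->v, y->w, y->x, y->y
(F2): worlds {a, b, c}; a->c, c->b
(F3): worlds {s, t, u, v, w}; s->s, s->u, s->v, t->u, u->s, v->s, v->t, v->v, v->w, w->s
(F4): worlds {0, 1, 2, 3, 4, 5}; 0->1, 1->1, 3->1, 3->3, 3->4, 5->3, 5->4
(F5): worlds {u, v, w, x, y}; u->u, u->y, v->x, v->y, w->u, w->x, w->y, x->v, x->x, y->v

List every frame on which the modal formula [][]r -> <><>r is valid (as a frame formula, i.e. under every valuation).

(F1), (F3), (F5)

This is the axiom for a generalized confluence (Geach) condition; its first-order frame correspondent is forall x exists w (x R^2 w & x R^2 w).
(F1): satisfies the condition.
(F2): fails — at b but no w with bR²w and bR²w.
(F3): satisfies the condition.
(F4): fails — at 2 but no w with 2R²w and 2R²w.
(F5): satisfies the condition.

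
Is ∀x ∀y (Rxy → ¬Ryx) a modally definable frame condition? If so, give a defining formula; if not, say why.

No

If a class were modally definable it would be closed under surjective bounded morphisms (Goldblatt–Thomason).
The 3-cycle (worlds s,t,u with s→t→u→s) is asymmetric. Mapping every world to a single reflexive point • is a surjective bounded morphism, and the reflexive point is not asymmetric (R•• but asymmetry requires ¬R••).
So no modal formula (or set of formulas) defines exactly the asymmetric frames.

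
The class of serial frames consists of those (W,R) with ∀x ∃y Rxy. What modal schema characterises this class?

The condition is seriality. The D schema □q → ◇q defines it.

□q → ◇q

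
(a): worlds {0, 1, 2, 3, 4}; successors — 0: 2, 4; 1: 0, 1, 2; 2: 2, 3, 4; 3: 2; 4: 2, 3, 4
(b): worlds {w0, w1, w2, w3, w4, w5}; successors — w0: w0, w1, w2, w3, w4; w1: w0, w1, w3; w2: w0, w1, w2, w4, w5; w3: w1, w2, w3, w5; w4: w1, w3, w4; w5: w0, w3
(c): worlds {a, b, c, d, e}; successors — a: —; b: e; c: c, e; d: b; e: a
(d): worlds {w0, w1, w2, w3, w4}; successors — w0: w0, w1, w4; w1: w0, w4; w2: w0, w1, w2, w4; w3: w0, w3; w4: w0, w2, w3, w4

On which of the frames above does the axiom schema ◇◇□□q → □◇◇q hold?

(a), (b), (d)

Frame correspondent (Sahlqvist): ∀x ∀y ∀z ((xR²y ∧ xRz) → ∃w (yR²w ∧ zR²w)) — i.e. a generalized confluence (Geach) condition.
(a): condition met.
(b): condition met.
(c): fails — bR²a, bRe but no w with aR²w and eR²w.
(d): condition met.
Valid on: (a), (b), (d).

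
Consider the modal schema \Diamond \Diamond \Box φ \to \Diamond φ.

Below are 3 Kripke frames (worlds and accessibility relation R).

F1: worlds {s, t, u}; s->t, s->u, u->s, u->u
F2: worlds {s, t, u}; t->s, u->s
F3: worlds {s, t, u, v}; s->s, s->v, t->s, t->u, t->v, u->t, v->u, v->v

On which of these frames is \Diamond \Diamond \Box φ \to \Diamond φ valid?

F2

The schema corresponds to a generalized confluence (Geach) condition: \forall x \forall y (x R^2 y \to \exists w (yRw \wedge xRw)).
F1: fails — uR²t but no w with tRw and uRw.
F2: condition met.
F3: fails — sR²u but no w with uRw and sRw.
Valid on: F2.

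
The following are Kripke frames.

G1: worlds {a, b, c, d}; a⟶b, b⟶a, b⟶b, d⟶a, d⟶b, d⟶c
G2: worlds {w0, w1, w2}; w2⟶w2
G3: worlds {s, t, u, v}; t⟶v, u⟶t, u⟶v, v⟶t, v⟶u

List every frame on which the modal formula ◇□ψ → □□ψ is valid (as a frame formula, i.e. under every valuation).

G2

The schema corresponds to a generalized confluence (Geach) condition: ∀x ∀y ∀z ((xRy ∧ xR²z) → ∃w (yRw ∧ z = w)).
G1: fails — bRa, bR²a but no w with aRw and a=w.
G2: condition met.
G3: fails — uRt, uR²t but no w with tRw and t=w.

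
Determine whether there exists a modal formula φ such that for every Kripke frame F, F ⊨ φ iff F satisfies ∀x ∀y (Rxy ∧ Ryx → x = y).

Not modally definable

If a class were modally definable it would be closed under surjective bounded morphisms (Goldblatt–Thomason).
The 4-cycle (worlds 0,1,2,3 with 0→1→2→3→0) is antisymmetric. Sending even-indexed worlds to a and odd-indexed worlds to b is a surjective bounded morphism onto the two-world frame with a↔b, which is not antisymmetric.
So the class is not modally definable.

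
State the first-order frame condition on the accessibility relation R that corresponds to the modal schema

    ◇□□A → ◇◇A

This is a Sahlqvist (Geach-type) schema ◇^1□^2A → □^0◇^2A.
Minimal-valuation argument: fix x; take any y with xR^1y and any z with xR^0z. Set V(A) to the set of worlds R-reachable from y in exactly 2 steps. Then □^2A holds at y, so the antecedent holds at x; validity forces ◇^2A at z, giving a w with zR^2w and yR^2w.
First-order correspondent: ∀x ∀y (xRy → ∃w (yR²w ∧ xR²w)).

∀x ∀y (xRy → ∃w (yR²w ∧ xR²w))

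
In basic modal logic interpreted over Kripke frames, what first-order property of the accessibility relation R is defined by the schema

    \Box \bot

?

emptiness of R: \forall x \forall y \neg Rxy

□⊥ is valid iff no world has any successor (otherwise □⊥ fails at any world with one).
Conversely, any frame satisfying \forall x \forall y \neg Rxy validates the schema.
Frame condition: \forall x \forall y \neg Rxy.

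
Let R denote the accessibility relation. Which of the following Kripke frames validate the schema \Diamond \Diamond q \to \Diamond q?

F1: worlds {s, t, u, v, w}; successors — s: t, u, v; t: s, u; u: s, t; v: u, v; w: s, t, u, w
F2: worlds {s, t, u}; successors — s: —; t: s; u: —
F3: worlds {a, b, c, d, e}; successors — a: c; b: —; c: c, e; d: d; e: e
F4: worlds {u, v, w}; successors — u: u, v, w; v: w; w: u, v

F2

The schema corresponds to transitivity: \forall x \forall y \forall z (Rxy \wedge Ryz \to Rxz).
F1: fails — Rut and Rtu but not Ruu.
F2: ✓.
F3: fails — Rac and Rce but not Rae.
F4: fails — Rwu and Ruw but not Rww.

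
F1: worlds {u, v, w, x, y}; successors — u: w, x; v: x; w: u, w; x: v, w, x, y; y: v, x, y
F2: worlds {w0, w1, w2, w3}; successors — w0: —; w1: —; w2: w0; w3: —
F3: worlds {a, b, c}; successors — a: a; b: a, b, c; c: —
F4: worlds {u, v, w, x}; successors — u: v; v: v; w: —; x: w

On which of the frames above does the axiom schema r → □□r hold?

The schema corresponds to a generalized confluence (Geach) condition: ∀x ∀z (xR²z → ∃w (x = w ∧ z = w)).
F1: fails — uR²v but u ≠ v.
F2: holds.
F3: fails — bR²a but b ≠ a.
F4: fails — uR²v but u ≠ v.
Valid on: F2.

F2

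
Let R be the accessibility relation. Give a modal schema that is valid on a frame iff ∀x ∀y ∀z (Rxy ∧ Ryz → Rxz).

□s → □□s

This is transitivity; the standard corresponding axiom is 4: □s → □□s.
Suppose □s→□□s is valid. Take Rxy, Ryz and set V(s)={w : Rxw}. Then □s at x, so □□s at x, so □s at y, so s at z, i.e. Rxz.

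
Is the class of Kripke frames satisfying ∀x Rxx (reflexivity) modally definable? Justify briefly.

This is a Sahlqvist condition; the T axiom □q → q defines it.

Definable; □q → q defines it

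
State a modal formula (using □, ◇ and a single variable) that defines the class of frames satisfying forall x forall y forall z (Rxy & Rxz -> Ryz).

◇r → □◇r

This is the Euclidean property; the standard corresponding axiom is 5: ◇r → □◇r.
Suppose ◇r→□◇r is valid. Take Rxy, Rxz and set V(r)={y}. Then ◇r at x, so □◇r at x, so ◇r at z, so some w with Rzw has r; w=y, i.e. Rzy. By symmetry of the argument, Ryz.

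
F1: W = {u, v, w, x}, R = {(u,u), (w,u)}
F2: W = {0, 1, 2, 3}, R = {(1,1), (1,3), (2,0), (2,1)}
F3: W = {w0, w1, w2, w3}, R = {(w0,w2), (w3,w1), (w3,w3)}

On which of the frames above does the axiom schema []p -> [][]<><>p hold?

This is the axiom for a generalized confluence (Geach) condition; its first-order frame correspondent is forall x forall z (x R^2 z -> exists w (xRw & z R^2 w)).
F1: holds.
F2: fails — 1R²3 but no w with 1Rw and 3R²w.
F3: fails — w3R²w1 but no w with w3Rw and w1R²w.
Valid on: F1.

F1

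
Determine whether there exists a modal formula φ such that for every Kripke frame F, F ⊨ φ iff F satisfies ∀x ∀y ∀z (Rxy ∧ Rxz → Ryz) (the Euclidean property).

Yes — defined by ◇r → □◇r

The condition is the Euclidean property. A defining modal formula is ◇r → □◇r.
Suppose ◇r→□◇r is valid. Take Rxy, Rxz and set V(r)={y}. Then ◇r at x, so □◇r at x, so ◇r at z, so some w with Rzw has r; w=y, i.e. Rzy. By symmetry of the argument, Ryz.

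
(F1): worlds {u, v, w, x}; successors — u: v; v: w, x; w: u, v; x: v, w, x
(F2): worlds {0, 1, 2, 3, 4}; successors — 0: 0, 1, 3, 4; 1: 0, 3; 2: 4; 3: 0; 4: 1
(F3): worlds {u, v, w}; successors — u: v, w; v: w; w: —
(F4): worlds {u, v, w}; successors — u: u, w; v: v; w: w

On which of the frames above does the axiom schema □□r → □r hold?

(F4)

This is the axiom for density; its first-order frame correspondent is ∀x ∀y (Rxy → ∃z (Rxz ∧ Rzy)).
(F1): fails — Ruv but no z with Ruz and Rzv.
(F2): fails — R24 but no z with R2z and Rz4.
(F3): fails — Ruv but no z with Ruz and Rzv.
(F4): condition met.
Valid on: (F4).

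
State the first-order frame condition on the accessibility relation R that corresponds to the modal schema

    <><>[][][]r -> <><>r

This is a Sahlqvist (Geach-type) schema ◇^2□^3r → □^0◇^2r.
Minimal-valuation argument: fix x; take any y with xR^2y and any z with xR^0z. Set V(r) to the set of worlds R-reachable from y in exactly 3 steps. Then □^3r holds at y, so the antecedent holds at x; validity forces ◇^2r at z, giving a w with zR^2w and yR^3w.
First-order correspondent: forall x forall y (x R^2 y -> exists w (y R^3 w & x R^2 w)).

forall x forall y (x R^2 y -> exists w (y R^3 w & x R^2 w))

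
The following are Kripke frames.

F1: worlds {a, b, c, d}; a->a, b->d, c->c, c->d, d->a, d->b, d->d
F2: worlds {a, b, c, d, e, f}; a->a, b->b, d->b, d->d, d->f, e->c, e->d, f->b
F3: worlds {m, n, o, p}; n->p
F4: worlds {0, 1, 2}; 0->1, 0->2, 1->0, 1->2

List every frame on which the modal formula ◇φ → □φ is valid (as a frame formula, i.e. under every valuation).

This is the axiom for partial functionality; its first-order frame correspondent is ∀x ∀y ∀z (Rxy ∧ Rxz → y = z).
F1: fails — c sees both c and d.
F2: fails — d sees both b and d.
F3: condition met.
F4: fails — 0 sees both 1 and 2.
Valid on: F3.

F3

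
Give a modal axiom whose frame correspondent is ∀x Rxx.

□p → p

A defining formula is □p → p (the T axiom).
Suppose □p→p is valid. At any x set V(p)={w : Rxw}. Then □p holds at x, so p holds at x, i.e. Rxx.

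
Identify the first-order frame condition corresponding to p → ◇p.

This is frame-equivalent to □p → p (substitute ¬p for p and contrapose).
Suppose □p→p is valid. At any x set V(p)={w : Rxw}. Then □p holds at x, so p holds at x, i.e. Rxx.
The converse is a direct semantic check.
Frame condition: ∀x Rxx.

reflexivity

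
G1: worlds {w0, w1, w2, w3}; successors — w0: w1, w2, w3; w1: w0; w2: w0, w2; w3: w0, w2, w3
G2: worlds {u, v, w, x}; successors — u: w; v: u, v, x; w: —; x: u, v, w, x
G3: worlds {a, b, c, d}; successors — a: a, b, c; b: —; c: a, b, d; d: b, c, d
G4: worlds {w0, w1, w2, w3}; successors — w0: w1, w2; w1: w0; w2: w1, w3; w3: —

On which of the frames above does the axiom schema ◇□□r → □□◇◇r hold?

This is the axiom for a generalized confluence (Geach) condition; its first-order frame correspondent is ∀x ∀y ∀z ((xRy ∧ xR²z) → ∃w (yR²w ∧ zR²w)).
G1: holds.
G2: fails — vRu, vR²u but no t with uR²t and uR²t.
G3: fails — aRa, aR²b but no w with aR²w and bR²w.
G4: fails — w0Rw1, w0R²w3 but no w with w1R²w and w3R²w.
Valid on: G1.

G1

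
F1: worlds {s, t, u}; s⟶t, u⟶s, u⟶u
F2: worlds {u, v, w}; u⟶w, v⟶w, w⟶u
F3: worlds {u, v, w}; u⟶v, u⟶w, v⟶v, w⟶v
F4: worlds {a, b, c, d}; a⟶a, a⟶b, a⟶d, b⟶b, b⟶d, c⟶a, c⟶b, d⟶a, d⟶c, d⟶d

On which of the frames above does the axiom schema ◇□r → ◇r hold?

F3, F4

The schema corresponds to a generalized confluence (Geach) condition: ∀x ∀y (xRy → ∃w (yRw ∧ xRw)).
F1: fails — sRt but no w with tRw and sRw.
F2: fails — uRw but no t with wRt and uRt.
F3: ✓.
F4: ✓.
Valid on: F3, F4.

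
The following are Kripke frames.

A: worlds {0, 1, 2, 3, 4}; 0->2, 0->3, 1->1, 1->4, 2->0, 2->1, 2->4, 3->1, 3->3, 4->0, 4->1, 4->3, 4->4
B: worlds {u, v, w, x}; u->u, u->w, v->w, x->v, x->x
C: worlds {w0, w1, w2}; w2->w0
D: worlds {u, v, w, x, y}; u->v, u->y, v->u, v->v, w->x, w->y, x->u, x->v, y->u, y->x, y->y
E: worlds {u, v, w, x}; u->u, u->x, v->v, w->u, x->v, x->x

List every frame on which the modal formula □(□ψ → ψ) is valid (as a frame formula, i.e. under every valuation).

E

Frame correspondent (Sahlqvist): ∀x ∀y (Rxy → Ryy) — i.e. shift-reflexivity.
A: fails — R02 but not R22.
B: fails — Ruw but not Rww.
C: fails — Rw2w0 but not Rw0w0.
D: fails — Ryx but not Rxx.
E: condition met.
Valid on: E.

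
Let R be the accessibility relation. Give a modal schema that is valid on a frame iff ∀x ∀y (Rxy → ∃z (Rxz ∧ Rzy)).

□□ψ → □ψ

The condition is density. The C4 schema □□ψ → □ψ defines it.
Suppose □□ψ→□ψ is valid. Take Rxy and set V(ψ)={w : xR²w}. Then □□ψ at x, so □ψ at x, so ψ at y, i.e. ∃z(Rxz∧Rzy).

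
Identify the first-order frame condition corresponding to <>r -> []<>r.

the Euclidean property: forall x forall y forall z (Rxy & Rxz -> Ryz)

Suppose ◇r→□◇r is valid. Take Rxy, Rxz and set V(r)={y}. Then ◇r at x, so □◇r at x, so ◇r at z, so some w with Rzw has r; w=y, i.e. Rzy. By symmetry of the argument, Ryz.
Conversely, any frame satisfying forall x forall y forall z (Rxy & Rxz -> Ryz) validates the schema.
So the correspondent is the Euclidean property.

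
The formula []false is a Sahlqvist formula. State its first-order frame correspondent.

Emptiness of R

□⊥ is valid iff no world has any successor (otherwise □⊥ fails at any world with one).
Conversely, on a frame with emptiness of R the schema holds at every world under every valuation.
Frame condition: forall x forall y ~Rxy.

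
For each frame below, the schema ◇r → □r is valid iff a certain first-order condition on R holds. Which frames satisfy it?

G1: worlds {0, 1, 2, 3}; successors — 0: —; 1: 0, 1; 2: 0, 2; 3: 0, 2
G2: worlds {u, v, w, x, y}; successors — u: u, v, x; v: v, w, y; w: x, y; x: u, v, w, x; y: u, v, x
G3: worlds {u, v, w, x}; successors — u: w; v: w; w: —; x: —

Frame correspondent (Sahlqvist): ∀x ∀y ∀z (Rxy ∧ Rxz → y = z) — i.e. partial functionality.
G1: fails — 1 sees both 0 and 1.
G2: fails — u sees both u and v.
G3: ✓.
Valid on: G3.

G3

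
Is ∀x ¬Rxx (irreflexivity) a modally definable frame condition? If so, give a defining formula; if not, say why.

No — not modally definable

Any modally definable frame class is closed under surjective bounded morphisms.
The 2-cycle (worlds a,b with a→b→a) is irreflexive, and the map sending every world to a single reflexive point • is a surjective bounded morphism (forth: every edge maps to (•,•); back: every world has a successor). So any modal formula valid on the 2-cycle is also valid on the reflexive point, which is not irreflexive.
So no modal formula (or set of formulas) defines exactly the irreflexive frames.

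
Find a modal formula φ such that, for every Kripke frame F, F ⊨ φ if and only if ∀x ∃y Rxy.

□ψ → ◇ψ

This is seriality; the standard corresponding axiom is D: □ψ → ◇ψ.
Suppose □ψ→◇ψ is valid. At any x set V(ψ)=W. Then □ψ at x, so ◇ψ at x, so x has a successor.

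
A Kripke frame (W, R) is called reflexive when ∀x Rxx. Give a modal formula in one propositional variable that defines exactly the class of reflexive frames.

□q → q

A defining formula is □q → q (the T axiom).
Suppose □q→q is valid. At any x set V(q)={w : Rxw}. Then □q holds at x, so q holds at x, i.e. Rxx.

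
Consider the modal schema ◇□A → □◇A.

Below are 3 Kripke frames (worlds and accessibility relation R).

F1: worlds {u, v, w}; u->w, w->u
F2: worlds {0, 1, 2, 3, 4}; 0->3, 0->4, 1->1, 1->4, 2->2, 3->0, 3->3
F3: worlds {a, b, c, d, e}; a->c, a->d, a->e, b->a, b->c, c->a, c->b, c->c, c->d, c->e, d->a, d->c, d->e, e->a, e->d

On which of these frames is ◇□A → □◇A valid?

F1, F3

The schema corresponds to convergence: ∀x ∀y ∀z (Rxy ∧ Rxz → ∃w (Ryw ∧ Rzw)).
F1: condition met.
F2: fails — R04 and R04 but 4 and 4 have no common successor.
F3: condition met.
Valid on: F1, F3.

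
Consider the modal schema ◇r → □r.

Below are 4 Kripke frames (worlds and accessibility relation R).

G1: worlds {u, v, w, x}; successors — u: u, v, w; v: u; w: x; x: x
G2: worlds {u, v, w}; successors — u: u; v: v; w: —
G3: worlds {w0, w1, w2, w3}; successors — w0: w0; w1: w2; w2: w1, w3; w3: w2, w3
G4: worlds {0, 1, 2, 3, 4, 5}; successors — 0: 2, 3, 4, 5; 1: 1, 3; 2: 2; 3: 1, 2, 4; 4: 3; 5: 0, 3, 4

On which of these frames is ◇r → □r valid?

The schema corresponds to partial functionality: ∀x ∀y ∀z (Rxy ∧ Rxz → y = z).
G1: fails — u sees both u and v.
G2: holds.
G3: fails — w2 sees both w1 and w3.
G4: fails — 0 sees both 2 and 3.
Valid on: G2.

G2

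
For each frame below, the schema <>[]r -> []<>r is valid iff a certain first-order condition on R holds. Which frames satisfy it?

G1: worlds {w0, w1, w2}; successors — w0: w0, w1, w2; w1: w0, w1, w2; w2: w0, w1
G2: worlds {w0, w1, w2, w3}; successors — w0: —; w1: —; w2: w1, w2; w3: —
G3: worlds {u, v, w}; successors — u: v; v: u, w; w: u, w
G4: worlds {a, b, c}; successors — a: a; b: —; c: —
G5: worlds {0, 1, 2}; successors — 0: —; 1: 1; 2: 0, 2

The schema corresponds to convergence: forall x forall y forall z (Rxy & Rxz -> exists w (Ryw & Rzw)).
G1: holds.
G2: fails — Rw2w1 and Rw2w1 but w1 and w1 have no common successor.
G3: fails — Rvw and Rvu but w and u have no common successor.
G4: holds.
G5: fails — R22 and R20 but 2 and 0 have no common successor.
Valid on: G1, G4.

G1, G4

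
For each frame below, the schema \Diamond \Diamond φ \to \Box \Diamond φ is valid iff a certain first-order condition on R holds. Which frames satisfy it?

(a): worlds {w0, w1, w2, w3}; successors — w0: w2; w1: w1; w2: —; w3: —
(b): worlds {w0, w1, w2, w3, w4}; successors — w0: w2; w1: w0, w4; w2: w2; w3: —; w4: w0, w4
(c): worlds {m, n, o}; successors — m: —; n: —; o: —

(a), (c)

Frame correspondent (Sahlqvist): \forall x \forall y \forall z ((x R^2 y \wedge xRz) \to \exists w (y = w \wedge zRw)) — i.e. a generalized confluence (Geach) condition.
(a): satisfies the condition.
(b): fails — w1R²w0, w1Rw0 but no w with w0=w and w0Rw.
(c): satisfies the condition.
Valid on: (a), (c).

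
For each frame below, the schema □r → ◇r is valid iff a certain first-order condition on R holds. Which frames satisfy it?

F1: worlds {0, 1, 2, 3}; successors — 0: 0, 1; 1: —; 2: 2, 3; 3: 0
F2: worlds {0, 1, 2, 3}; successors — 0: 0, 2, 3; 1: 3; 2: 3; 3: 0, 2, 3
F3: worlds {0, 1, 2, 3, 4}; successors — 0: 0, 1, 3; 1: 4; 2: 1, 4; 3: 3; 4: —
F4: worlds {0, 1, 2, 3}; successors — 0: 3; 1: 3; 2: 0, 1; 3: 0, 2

F2, F4

This is the axiom for seriality; its first-order frame correspondent is ∀x ∃y Rxy.
F1: fails — world 1 has no successor.
F2: satisfies the condition.
F3: fails — world 4 has no successor.
F4: satisfies the condition.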